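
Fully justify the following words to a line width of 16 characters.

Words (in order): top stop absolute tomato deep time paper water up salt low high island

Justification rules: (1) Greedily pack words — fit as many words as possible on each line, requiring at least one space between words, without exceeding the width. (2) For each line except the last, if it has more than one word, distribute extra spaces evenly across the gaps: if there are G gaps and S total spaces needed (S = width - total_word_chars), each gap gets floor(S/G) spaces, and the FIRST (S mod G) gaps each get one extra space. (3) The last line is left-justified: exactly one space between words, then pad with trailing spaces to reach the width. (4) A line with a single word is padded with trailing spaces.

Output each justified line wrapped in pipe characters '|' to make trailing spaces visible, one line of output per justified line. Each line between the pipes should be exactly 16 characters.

Answer: |top         stop|
|absolute  tomato|
|deep  time paper|
|water   up  salt|
|low high island |

Derivation:
Line 1: ['top', 'stop'] (min_width=8, slack=8)
Line 2: ['absolute', 'tomato'] (min_width=15, slack=1)
Line 3: ['deep', 'time', 'paper'] (min_width=15, slack=1)
Line 4: ['water', 'up', 'salt'] (min_width=13, slack=3)
Line 5: ['low', 'high', 'island'] (min_width=15, slack=1)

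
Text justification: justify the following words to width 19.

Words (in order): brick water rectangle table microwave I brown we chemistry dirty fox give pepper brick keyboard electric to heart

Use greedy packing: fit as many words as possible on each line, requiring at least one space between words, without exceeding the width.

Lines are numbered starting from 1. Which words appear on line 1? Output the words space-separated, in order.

Answer: brick water

Derivation:
Line 1: ['brick', 'water'] (min_width=11, slack=8)
Line 2: ['rectangle', 'table'] (min_width=15, slack=4)
Line 3: ['microwave', 'I', 'brown'] (min_width=17, slack=2)
Line 4: ['we', 'chemistry', 'dirty'] (min_width=18, slack=1)
Line 5: ['fox', 'give', 'pepper'] (min_width=15, slack=4)
Line 6: ['brick', 'keyboard'] (min_width=14, slack=5)
Line 7: ['electric', 'to', 'heart'] (min_width=17, slack=2)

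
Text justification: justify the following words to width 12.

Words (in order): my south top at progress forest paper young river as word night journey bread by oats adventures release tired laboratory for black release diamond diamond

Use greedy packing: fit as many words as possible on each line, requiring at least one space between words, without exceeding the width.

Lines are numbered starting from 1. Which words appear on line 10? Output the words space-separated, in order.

Answer: adventures

Derivation:
Line 1: ['my', 'south', 'top'] (min_width=12, slack=0)
Line 2: ['at', 'progress'] (min_width=11, slack=1)
Line 3: ['forest', 'paper'] (min_width=12, slack=0)
Line 4: ['young', 'river'] (min_width=11, slack=1)
Line 5: ['as', 'word'] (min_width=7, slack=5)
Line 6: ['night'] (min_width=5, slack=7)
Line 7: ['journey'] (min_width=7, slack=5)
Line 8: ['bread', 'by'] (min_width=8, slack=4)
Line 9: ['oats'] (min_width=4, slack=8)
Line 10: ['adventures'] (min_width=10, slack=2)
Line 11: ['release'] (min_width=7, slack=5)
Line 12: ['tired'] (min_width=5, slack=7)
Line 13: ['laboratory'] (min_width=10, slack=2)
Line 14: ['for', 'black'] (min_width=9, slack=3)
Line 15: ['release'] (min_width=7, slack=5)
Line 16: ['diamond'] (min_width=7, slack=5)
Line 17: ['diamond'] (min_width=7, slack=5)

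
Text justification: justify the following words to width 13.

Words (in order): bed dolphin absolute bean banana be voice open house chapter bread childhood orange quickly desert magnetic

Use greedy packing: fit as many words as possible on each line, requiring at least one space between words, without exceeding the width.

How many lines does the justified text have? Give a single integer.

Line 1: ['bed', 'dolphin'] (min_width=11, slack=2)
Line 2: ['absolute', 'bean'] (min_width=13, slack=0)
Line 3: ['banana', 'be'] (min_width=9, slack=4)
Line 4: ['voice', 'open'] (min_width=10, slack=3)
Line 5: ['house', 'chapter'] (min_width=13, slack=0)
Line 6: ['bread'] (min_width=5, slack=8)
Line 7: ['childhood'] (min_width=9, slack=4)
Line 8: ['orange'] (min_width=6, slack=7)
Line 9: ['quickly'] (min_width=7, slack=6)
Line 10: ['desert'] (min_width=6, slack=7)
Line 11: ['magnetic'] (min_width=8, slack=5)
Total lines: 11

Answer: 11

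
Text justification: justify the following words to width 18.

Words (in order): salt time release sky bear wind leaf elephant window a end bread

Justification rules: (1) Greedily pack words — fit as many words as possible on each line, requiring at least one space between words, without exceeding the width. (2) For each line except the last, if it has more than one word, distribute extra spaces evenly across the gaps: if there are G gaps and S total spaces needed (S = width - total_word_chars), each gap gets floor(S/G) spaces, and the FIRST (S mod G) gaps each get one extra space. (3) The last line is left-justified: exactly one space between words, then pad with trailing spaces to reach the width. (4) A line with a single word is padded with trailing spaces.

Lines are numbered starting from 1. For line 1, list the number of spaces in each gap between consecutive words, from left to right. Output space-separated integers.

Answer: 2 1

Derivation:
Line 1: ['salt', 'time', 'release'] (min_width=17, slack=1)
Line 2: ['sky', 'bear', 'wind', 'leaf'] (min_width=18, slack=0)
Line 3: ['elephant', 'window', 'a'] (min_width=17, slack=1)
Line 4: ['end', 'bread'] (min_width=9, slack=9)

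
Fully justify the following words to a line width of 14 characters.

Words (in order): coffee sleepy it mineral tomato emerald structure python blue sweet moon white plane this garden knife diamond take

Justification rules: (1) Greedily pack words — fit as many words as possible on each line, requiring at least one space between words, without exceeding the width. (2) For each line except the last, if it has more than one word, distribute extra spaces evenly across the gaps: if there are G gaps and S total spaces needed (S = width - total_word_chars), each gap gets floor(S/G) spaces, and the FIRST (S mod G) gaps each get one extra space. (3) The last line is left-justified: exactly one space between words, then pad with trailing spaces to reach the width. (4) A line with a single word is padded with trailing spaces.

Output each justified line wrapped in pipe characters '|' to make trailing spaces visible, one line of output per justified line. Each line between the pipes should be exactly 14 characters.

Answer: |coffee  sleepy|
|it     mineral|
|tomato emerald|
|structure     |
|python    blue|
|sweet     moon|
|white    plane|
|this    garden|
|knife  diamond|
|take          |

Derivation:
Line 1: ['coffee', 'sleepy'] (min_width=13, slack=1)
Line 2: ['it', 'mineral'] (min_width=10, slack=4)
Line 3: ['tomato', 'emerald'] (min_width=14, slack=0)
Line 4: ['structure'] (min_width=9, slack=5)
Line 5: ['python', 'blue'] (min_width=11, slack=3)
Line 6: ['sweet', 'moon'] (min_width=10, slack=4)
Line 7: ['white', 'plane'] (min_width=11, slack=3)
Line 8: ['this', 'garden'] (min_width=11, slack=3)
Line 9: ['knife', 'diamond'] (min_width=13, slack=1)
Line 10: ['take'] (min_width=4, slack=10)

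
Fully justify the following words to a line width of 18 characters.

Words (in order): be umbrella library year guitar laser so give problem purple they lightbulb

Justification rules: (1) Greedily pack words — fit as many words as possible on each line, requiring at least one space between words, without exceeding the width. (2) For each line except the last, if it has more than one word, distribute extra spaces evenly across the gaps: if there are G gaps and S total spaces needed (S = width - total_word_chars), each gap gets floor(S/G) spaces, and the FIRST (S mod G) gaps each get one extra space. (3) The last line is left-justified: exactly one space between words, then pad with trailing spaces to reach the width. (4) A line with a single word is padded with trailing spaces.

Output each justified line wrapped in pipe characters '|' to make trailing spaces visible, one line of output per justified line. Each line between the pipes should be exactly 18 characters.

Line 1: ['be', 'umbrella'] (min_width=11, slack=7)
Line 2: ['library', 'year'] (min_width=12, slack=6)
Line 3: ['guitar', 'laser', 'so'] (min_width=15, slack=3)
Line 4: ['give', 'problem'] (min_width=12, slack=6)
Line 5: ['purple', 'they'] (min_width=11, slack=7)
Line 6: ['lightbulb'] (min_width=9, slack=9)

Answer: |be        umbrella|
|library       year|
|guitar   laser  so|
|give       problem|
|purple        they|
|lightbulb         |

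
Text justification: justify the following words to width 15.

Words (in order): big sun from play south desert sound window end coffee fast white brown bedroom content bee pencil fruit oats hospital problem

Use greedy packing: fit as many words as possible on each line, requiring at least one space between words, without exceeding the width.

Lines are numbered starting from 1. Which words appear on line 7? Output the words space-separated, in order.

Answer: bedroom content

Derivation:
Line 1: ['big', 'sun', 'from'] (min_width=12, slack=3)
Line 2: ['play', 'south'] (min_width=10, slack=5)
Line 3: ['desert', 'sound'] (min_width=12, slack=3)
Line 4: ['window', 'end'] (min_width=10, slack=5)
Line 5: ['coffee', 'fast'] (min_width=11, slack=4)
Line 6: ['white', 'brown'] (min_width=11, slack=4)
Line 7: ['bedroom', 'content'] (min_width=15, slack=0)
Line 8: ['bee', 'pencil'] (min_width=10, slack=5)
Line 9: ['fruit', 'oats'] (min_width=10, slack=5)
Line 10: ['hospital'] (min_width=8, slack=7)
Line 11: ['problem'] (min_width=7, slack=8)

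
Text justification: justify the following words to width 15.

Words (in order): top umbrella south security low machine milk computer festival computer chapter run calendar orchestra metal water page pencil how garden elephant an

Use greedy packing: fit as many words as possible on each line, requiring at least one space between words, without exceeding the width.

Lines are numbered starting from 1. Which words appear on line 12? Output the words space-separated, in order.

Answer: garden elephant

Derivation:
Line 1: ['top', 'umbrella'] (min_width=12, slack=3)
Line 2: ['south', 'security'] (min_width=14, slack=1)
Line 3: ['low', 'machine'] (min_width=11, slack=4)
Line 4: ['milk', 'computer'] (min_width=13, slack=2)
Line 5: ['festival'] (min_width=8, slack=7)
Line 6: ['computer'] (min_width=8, slack=7)
Line 7: ['chapter', 'run'] (min_width=11, slack=4)
Line 8: ['calendar'] (min_width=8, slack=7)
Line 9: ['orchestra', 'metal'] (min_width=15, slack=0)
Line 10: ['water', 'page'] (min_width=10, slack=5)
Line 11: ['pencil', 'how'] (min_width=10, slack=5)
Line 12: ['garden', 'elephant'] (min_width=15, slack=0)
Line 13: ['an'] (min_width=2, slack=13)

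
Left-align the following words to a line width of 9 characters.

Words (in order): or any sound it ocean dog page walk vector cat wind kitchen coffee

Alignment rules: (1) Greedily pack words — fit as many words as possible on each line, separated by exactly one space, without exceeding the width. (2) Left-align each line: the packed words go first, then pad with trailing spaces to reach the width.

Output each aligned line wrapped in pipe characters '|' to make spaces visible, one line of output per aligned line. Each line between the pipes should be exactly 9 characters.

Answer: |or any   |
|sound it |
|ocean dog|
|page walk|
|vector   |
|cat wind |
|kitchen  |
|coffee   |

Derivation:
Line 1: ['or', 'any'] (min_width=6, slack=3)
Line 2: ['sound', 'it'] (min_width=8, slack=1)
Line 3: ['ocean', 'dog'] (min_width=9, slack=0)
Line 4: ['page', 'walk'] (min_width=9, slack=0)
Line 5: ['vector'] (min_width=6, slack=3)
Line 6: ['cat', 'wind'] (min_width=8, slack=1)
Line 7: ['kitchen'] (min_width=7, slack=2)
Line 8: ['coffee'] (min_width=6, slack=3)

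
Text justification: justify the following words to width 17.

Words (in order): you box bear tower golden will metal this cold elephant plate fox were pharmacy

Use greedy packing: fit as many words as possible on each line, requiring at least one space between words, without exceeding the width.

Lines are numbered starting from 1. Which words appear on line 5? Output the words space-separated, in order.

Line 1: ['you', 'box', 'bear'] (min_width=12, slack=5)
Line 2: ['tower', 'golden', 'will'] (min_width=17, slack=0)
Line 3: ['metal', 'this', 'cold'] (min_width=15, slack=2)
Line 4: ['elephant', 'plate'] (min_width=14, slack=3)
Line 5: ['fox', 'were', 'pharmacy'] (min_width=17, slack=0)

Answer: fox were pharmacy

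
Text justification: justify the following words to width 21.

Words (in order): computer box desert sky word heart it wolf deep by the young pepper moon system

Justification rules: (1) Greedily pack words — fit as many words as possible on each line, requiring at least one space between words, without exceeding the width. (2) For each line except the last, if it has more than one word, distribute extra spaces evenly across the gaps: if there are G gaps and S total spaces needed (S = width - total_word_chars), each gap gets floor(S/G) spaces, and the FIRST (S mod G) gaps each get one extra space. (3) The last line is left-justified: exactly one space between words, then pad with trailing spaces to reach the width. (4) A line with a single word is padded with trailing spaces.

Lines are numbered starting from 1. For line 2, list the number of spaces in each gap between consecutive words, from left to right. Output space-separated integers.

Line 1: ['computer', 'box', 'desert'] (min_width=19, slack=2)
Line 2: ['sky', 'word', 'heart', 'it'] (min_width=17, slack=4)
Line 3: ['wolf', 'deep', 'by', 'the'] (min_width=16, slack=5)
Line 4: ['young', 'pepper', 'moon'] (min_width=17, slack=4)
Line 5: ['system'] (min_width=6, slack=15)

Answer: 3 2 2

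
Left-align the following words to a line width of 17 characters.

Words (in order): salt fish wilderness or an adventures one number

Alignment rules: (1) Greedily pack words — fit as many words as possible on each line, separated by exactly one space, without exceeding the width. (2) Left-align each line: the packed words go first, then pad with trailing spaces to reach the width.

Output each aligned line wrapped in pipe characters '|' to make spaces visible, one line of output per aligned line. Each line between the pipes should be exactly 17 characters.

Line 1: ['salt', 'fish'] (min_width=9, slack=8)
Line 2: ['wilderness', 'or', 'an'] (min_width=16, slack=1)
Line 3: ['adventures', 'one'] (min_width=14, slack=3)
Line 4: ['number'] (min_width=6, slack=11)

Answer: |salt fish        |
|wilderness or an |
|adventures one   |
|number           |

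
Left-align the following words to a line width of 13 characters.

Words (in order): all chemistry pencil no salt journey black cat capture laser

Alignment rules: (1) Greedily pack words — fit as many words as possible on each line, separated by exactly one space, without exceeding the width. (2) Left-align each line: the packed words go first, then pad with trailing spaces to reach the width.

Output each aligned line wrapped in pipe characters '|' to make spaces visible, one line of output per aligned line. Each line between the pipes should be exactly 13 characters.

Answer: |all chemistry|
|pencil no    |
|salt journey |
|black cat    |
|capture laser|

Derivation:
Line 1: ['all', 'chemistry'] (min_width=13, slack=0)
Line 2: ['pencil', 'no'] (min_width=9, slack=4)
Line 3: ['salt', 'journey'] (min_width=12, slack=1)
Line 4: ['black', 'cat'] (min_width=9, slack=4)
Line 5: ['capture', 'laser'] (min_width=13, slack=0)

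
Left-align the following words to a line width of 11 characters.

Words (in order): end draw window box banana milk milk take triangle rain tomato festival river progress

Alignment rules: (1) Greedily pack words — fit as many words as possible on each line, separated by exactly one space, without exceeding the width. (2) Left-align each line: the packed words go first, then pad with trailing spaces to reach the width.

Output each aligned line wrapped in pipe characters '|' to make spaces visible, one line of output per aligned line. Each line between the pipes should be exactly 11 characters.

Answer: |end draw   |
|window box |
|banana milk|
|milk take  |
|triangle   |
|rain tomato|
|festival   |
|river      |
|progress   |

Derivation:
Line 1: ['end', 'draw'] (min_width=8, slack=3)
Line 2: ['window', 'box'] (min_width=10, slack=1)
Line 3: ['banana', 'milk'] (min_width=11, slack=0)
Line 4: ['milk', 'take'] (min_width=9, slack=2)
Line 5: ['triangle'] (min_width=8, slack=3)
Line 6: ['rain', 'tomato'] (min_width=11, slack=0)
Line 7: ['festival'] (min_width=8, slack=3)
Line 8: ['river'] (min_width=5, slack=6)
Line 9: ['progress'] (min_width=8, slack=3)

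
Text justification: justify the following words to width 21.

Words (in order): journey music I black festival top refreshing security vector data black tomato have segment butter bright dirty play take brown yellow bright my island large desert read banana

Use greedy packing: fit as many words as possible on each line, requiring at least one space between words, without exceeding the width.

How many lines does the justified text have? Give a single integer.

Line 1: ['journey', 'music', 'I', 'black'] (min_width=21, slack=0)
Line 2: ['festival', 'top'] (min_width=12, slack=9)
Line 3: ['refreshing', 'security'] (min_width=19, slack=2)
Line 4: ['vector', 'data', 'black'] (min_width=17, slack=4)
Line 5: ['tomato', 'have', 'segment'] (min_width=19, slack=2)
Line 6: ['butter', 'bright', 'dirty'] (min_width=19, slack=2)
Line 7: ['play', 'take', 'brown'] (min_width=15, slack=6)
Line 8: ['yellow', 'bright', 'my'] (min_width=16, slack=5)
Line 9: ['island', 'large', 'desert'] (min_width=19, slack=2)
Line 10: ['read', 'banana'] (min_width=11, slack=10)
Total lines: 10

Answer: 10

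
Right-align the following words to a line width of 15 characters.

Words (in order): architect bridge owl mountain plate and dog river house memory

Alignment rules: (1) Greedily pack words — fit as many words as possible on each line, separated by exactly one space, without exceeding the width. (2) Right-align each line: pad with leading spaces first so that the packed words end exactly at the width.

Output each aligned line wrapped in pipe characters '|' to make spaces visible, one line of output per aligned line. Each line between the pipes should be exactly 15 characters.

Answer: |      architect|
|     bridge owl|
| mountain plate|
|  and dog river|
|   house memory|

Derivation:
Line 1: ['architect'] (min_width=9, slack=6)
Line 2: ['bridge', 'owl'] (min_width=10, slack=5)
Line 3: ['mountain', 'plate'] (min_width=14, slack=1)
Line 4: ['and', 'dog', 'river'] (min_width=13, slack=2)
Line 5: ['house', 'memory'] (min_width=12, slack=3)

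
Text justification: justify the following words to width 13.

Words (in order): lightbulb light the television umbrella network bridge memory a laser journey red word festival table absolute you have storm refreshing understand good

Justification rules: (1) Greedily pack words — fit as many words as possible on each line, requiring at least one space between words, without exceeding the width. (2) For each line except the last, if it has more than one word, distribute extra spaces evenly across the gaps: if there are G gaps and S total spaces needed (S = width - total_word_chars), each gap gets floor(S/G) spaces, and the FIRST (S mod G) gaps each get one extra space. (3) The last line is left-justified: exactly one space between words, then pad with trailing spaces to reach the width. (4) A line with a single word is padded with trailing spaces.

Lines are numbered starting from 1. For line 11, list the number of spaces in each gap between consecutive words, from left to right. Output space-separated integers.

Line 1: ['lightbulb'] (min_width=9, slack=4)
Line 2: ['light', 'the'] (min_width=9, slack=4)
Line 3: ['television'] (min_width=10, slack=3)
Line 4: ['umbrella'] (min_width=8, slack=5)
Line 5: ['network'] (min_width=7, slack=6)
Line 6: ['bridge', 'memory'] (min_width=13, slack=0)
Line 7: ['a', 'laser'] (min_width=7, slack=6)
Line 8: ['journey', 'red'] (min_width=11, slack=2)
Line 9: ['word', 'festival'] (min_width=13, slack=0)
Line 10: ['table'] (min_width=5, slack=8)
Line 11: ['absolute', 'you'] (min_width=12, slack=1)
Line 12: ['have', 'storm'] (min_width=10, slack=3)
Line 13: ['refreshing'] (min_width=10, slack=3)
Line 14: ['understand'] (min_width=10, slack=3)
Line 15: ['good'] (min_width=4, slack=9)

Answer: 2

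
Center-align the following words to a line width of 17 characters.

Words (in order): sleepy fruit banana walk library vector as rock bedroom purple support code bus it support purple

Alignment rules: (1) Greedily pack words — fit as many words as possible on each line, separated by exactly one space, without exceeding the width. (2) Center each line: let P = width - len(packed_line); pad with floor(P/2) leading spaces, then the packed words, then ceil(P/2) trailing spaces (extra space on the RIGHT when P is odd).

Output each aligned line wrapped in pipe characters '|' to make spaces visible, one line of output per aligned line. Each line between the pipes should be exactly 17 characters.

Answer: |  sleepy fruit   |
|   banana walk   |
|library vector as|
|  rock bedroom   |
| purple support  |
|   code bus it   |
| support purple  |

Derivation:
Line 1: ['sleepy', 'fruit'] (min_width=12, slack=5)
Line 2: ['banana', 'walk'] (min_width=11, slack=6)
Line 3: ['library', 'vector', 'as'] (min_width=17, slack=0)
Line 4: ['rock', 'bedroom'] (min_width=12, slack=5)
Line 5: ['purple', 'support'] (min_width=14, slack=3)
Line 6: ['code', 'bus', 'it'] (min_width=11, slack=6)
Line 7: ['support', 'purple'] (min_width=14, slack=3)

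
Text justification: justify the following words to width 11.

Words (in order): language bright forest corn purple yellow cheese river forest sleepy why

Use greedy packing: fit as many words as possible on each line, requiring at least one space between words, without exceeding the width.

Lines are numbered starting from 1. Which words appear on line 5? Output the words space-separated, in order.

Answer: yellow

Derivation:
Line 1: ['language'] (min_width=8, slack=3)
Line 2: ['bright'] (min_width=6, slack=5)
Line 3: ['forest', 'corn'] (min_width=11, slack=0)
Line 4: ['purple'] (min_width=6, slack=5)
Line 5: ['yellow'] (min_width=6, slack=5)
Line 6: ['cheese'] (min_width=6, slack=5)
Line 7: ['river'] (min_width=5, slack=6)
Line 8: ['forest'] (min_width=6, slack=5)
Line 9: ['sleepy', 'why'] (min_width=10, slack=1)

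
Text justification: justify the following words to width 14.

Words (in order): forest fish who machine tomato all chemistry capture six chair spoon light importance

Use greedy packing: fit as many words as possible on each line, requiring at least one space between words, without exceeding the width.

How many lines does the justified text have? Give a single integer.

Answer: 8

Derivation:
Line 1: ['forest', 'fish'] (min_width=11, slack=3)
Line 2: ['who', 'machine'] (min_width=11, slack=3)
Line 3: ['tomato', 'all'] (min_width=10, slack=4)
Line 4: ['chemistry'] (min_width=9, slack=5)
Line 5: ['capture', 'six'] (min_width=11, slack=3)
Line 6: ['chair', 'spoon'] (min_width=11, slack=3)
Line 7: ['light'] (min_width=5, slack=9)
Line 8: ['importance'] (min_width=10, slack=4)
Total lines: 8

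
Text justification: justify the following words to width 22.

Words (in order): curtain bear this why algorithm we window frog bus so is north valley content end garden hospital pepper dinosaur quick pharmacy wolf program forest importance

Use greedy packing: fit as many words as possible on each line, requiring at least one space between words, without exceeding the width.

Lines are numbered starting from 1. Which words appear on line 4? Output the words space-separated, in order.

Answer: valley content end

Derivation:
Line 1: ['curtain', 'bear', 'this', 'why'] (min_width=21, slack=1)
Line 2: ['algorithm', 'we', 'window'] (min_width=19, slack=3)
Line 3: ['frog', 'bus', 'so', 'is', 'north'] (min_width=20, slack=2)
Line 4: ['valley', 'content', 'end'] (min_width=18, slack=4)
Line 5: ['garden', 'hospital', 'pepper'] (min_width=22, slack=0)
Line 6: ['dinosaur', 'quick'] (min_width=14, slack=8)
Line 7: ['pharmacy', 'wolf', 'program'] (min_width=21, slack=1)
Line 8: ['forest', 'importance'] (min_width=17, slack=5)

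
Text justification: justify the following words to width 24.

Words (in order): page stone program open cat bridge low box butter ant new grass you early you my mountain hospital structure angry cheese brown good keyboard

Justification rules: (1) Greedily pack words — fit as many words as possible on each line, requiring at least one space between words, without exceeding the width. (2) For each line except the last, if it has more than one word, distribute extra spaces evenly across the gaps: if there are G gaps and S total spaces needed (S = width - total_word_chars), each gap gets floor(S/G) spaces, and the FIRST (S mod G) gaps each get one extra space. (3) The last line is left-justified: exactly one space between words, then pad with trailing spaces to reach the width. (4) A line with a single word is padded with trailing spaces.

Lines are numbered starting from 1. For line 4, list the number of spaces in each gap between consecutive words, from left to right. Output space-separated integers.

Line 1: ['page', 'stone', 'program', 'open'] (min_width=23, slack=1)
Line 2: ['cat', 'bridge', 'low', 'box'] (min_width=18, slack=6)
Line 3: ['butter', 'ant', 'new', 'grass', 'you'] (min_width=24, slack=0)
Line 4: ['early', 'you', 'my', 'mountain'] (min_width=21, slack=3)
Line 5: ['hospital', 'structure', 'angry'] (min_width=24, slack=0)
Line 6: ['cheese', 'brown', 'good'] (min_width=17, slack=7)
Line 7: ['keyboard'] (min_width=8, slack=16)

Answer: 2 2 2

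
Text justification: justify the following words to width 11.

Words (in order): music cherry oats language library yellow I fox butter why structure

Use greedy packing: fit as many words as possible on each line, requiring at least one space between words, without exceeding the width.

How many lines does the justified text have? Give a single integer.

Line 1: ['music'] (min_width=5, slack=6)
Line 2: ['cherry', 'oats'] (min_width=11, slack=0)
Line 3: ['language'] (min_width=8, slack=3)
Line 4: ['library'] (min_width=7, slack=4)
Line 5: ['yellow', 'I'] (min_width=8, slack=3)
Line 6: ['fox', 'butter'] (min_width=10, slack=1)
Line 7: ['why'] (min_width=3, slack=8)
Line 8: ['structure'] (min_width=9, slack=2)
Total lines: 8

Answer: 8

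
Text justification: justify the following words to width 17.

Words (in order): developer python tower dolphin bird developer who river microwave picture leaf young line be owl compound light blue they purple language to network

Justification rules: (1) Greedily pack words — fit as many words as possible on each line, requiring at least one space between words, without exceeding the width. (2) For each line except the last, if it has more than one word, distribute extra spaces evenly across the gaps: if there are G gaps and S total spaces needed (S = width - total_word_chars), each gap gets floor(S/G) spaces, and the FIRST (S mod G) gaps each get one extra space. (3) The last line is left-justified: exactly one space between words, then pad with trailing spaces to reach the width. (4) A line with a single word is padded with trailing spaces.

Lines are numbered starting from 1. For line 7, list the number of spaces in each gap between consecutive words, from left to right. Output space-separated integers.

Answer: 2 2

Derivation:
Line 1: ['developer', 'python'] (min_width=16, slack=1)
Line 2: ['tower', 'dolphin'] (min_width=13, slack=4)
Line 3: ['bird', 'developer'] (min_width=14, slack=3)
Line 4: ['who', 'river'] (min_width=9, slack=8)
Line 5: ['microwave', 'picture'] (min_width=17, slack=0)
Line 6: ['leaf', 'young', 'line'] (min_width=15, slack=2)
Line 7: ['be', 'owl', 'compound'] (min_width=15, slack=2)
Line 8: ['light', 'blue', 'they'] (min_width=15, slack=2)
Line 9: ['purple', 'language'] (min_width=15, slack=2)
Line 10: ['to', 'network'] (min_width=10, slack=7)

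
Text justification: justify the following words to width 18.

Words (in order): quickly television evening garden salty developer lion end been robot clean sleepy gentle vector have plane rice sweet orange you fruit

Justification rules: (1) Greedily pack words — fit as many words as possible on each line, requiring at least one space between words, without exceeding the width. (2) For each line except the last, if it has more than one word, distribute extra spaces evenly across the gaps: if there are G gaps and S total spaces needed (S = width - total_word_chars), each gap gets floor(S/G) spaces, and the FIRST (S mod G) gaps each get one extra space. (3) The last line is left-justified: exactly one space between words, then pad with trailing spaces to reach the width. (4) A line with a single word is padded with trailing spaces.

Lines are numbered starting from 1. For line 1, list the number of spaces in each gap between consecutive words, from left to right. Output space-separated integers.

Answer: 1

Derivation:
Line 1: ['quickly', 'television'] (min_width=18, slack=0)
Line 2: ['evening', 'garden'] (min_width=14, slack=4)
Line 3: ['salty', 'developer'] (min_width=15, slack=3)
Line 4: ['lion', 'end', 'been'] (min_width=13, slack=5)
Line 5: ['robot', 'clean', 'sleepy'] (min_width=18, slack=0)
Line 6: ['gentle', 'vector', 'have'] (min_width=18, slack=0)
Line 7: ['plane', 'rice', 'sweet'] (min_width=16, slack=2)
Line 8: ['orange', 'you', 'fruit'] (min_width=16, slack=2)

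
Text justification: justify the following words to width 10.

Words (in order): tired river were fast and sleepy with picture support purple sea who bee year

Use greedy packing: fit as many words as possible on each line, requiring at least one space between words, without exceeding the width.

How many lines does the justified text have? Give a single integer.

Answer: 10

Derivation:
Line 1: ['tired'] (min_width=5, slack=5)
Line 2: ['river', 'were'] (min_width=10, slack=0)
Line 3: ['fast', 'and'] (min_width=8, slack=2)
Line 4: ['sleepy'] (min_width=6, slack=4)
Line 5: ['with'] (min_width=4, slack=6)
Line 6: ['picture'] (min_width=7, slack=3)
Line 7: ['support'] (min_width=7, slack=3)
Line 8: ['purple', 'sea'] (min_width=10, slack=0)
Line 9: ['who', 'bee'] (min_width=7, slack=3)
Line 10: ['year'] (min_width=4, slack=6)
Total lines: 10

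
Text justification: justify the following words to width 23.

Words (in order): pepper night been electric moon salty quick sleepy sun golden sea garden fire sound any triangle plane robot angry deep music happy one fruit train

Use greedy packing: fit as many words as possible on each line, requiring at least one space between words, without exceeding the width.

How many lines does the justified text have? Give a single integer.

Line 1: ['pepper', 'night', 'been'] (min_width=17, slack=6)
Line 2: ['electric', 'moon', 'salty'] (min_width=19, slack=4)
Line 3: ['quick', 'sleepy', 'sun', 'golden'] (min_width=23, slack=0)
Line 4: ['sea', 'garden', 'fire', 'sound'] (min_width=21, slack=2)
Line 5: ['any', 'triangle', 'plane'] (min_width=18, slack=5)
Line 6: ['robot', 'angry', 'deep', 'music'] (min_width=22, slack=1)
Line 7: ['happy', 'one', 'fruit', 'train'] (min_width=21, slack=2)
Total lines: 7

Answer: 7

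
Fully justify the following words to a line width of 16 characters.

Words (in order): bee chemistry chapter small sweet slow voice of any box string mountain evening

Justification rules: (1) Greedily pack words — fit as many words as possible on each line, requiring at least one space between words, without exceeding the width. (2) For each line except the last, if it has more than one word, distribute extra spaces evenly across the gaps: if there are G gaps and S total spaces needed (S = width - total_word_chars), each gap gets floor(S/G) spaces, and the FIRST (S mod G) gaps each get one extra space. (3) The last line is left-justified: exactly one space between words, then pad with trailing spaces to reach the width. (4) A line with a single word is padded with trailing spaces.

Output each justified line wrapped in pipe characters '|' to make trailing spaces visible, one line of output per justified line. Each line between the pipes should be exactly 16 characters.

Line 1: ['bee', 'chemistry'] (min_width=13, slack=3)
Line 2: ['chapter', 'small'] (min_width=13, slack=3)
Line 3: ['sweet', 'slow', 'voice'] (min_width=16, slack=0)
Line 4: ['of', 'any', 'box'] (min_width=10, slack=6)
Line 5: ['string', 'mountain'] (min_width=15, slack=1)
Line 6: ['evening'] (min_width=7, slack=9)

Answer: |bee    chemistry|
|chapter    small|
|sweet slow voice|
|of    any    box|
|string  mountain|
|evening         |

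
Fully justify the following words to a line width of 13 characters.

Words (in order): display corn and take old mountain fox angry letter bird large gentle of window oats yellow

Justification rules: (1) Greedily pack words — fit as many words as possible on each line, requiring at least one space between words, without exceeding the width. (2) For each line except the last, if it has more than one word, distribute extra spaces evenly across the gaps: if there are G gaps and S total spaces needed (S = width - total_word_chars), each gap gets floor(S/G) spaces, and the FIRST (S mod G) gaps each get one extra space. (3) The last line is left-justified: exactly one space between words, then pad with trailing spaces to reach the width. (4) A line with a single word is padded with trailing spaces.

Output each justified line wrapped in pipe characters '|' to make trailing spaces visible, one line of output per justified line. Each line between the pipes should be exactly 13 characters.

Line 1: ['display', 'corn'] (min_width=12, slack=1)
Line 2: ['and', 'take', 'old'] (min_width=12, slack=1)
Line 3: ['mountain', 'fox'] (min_width=12, slack=1)
Line 4: ['angry', 'letter'] (min_width=12, slack=1)
Line 5: ['bird', 'large'] (min_width=10, slack=3)
Line 6: ['gentle', 'of'] (min_width=9, slack=4)
Line 7: ['window', 'oats'] (min_width=11, slack=2)
Line 8: ['yellow'] (min_width=6, slack=7)

Answer: |display  corn|
|and  take old|
|mountain  fox|
|angry  letter|
|bird    large|
|gentle     of|
|window   oats|
|yellow       |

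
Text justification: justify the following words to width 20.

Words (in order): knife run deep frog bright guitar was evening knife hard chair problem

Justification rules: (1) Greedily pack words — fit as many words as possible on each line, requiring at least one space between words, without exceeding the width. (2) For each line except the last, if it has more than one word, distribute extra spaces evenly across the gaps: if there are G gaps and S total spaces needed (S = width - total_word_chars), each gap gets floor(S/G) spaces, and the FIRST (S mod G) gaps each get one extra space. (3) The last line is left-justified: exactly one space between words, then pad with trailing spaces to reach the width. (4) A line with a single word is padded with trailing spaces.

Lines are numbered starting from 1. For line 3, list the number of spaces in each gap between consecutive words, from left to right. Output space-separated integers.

Answer: 2 2

Derivation:
Line 1: ['knife', 'run', 'deep', 'frog'] (min_width=19, slack=1)
Line 2: ['bright', 'guitar', 'was'] (min_width=17, slack=3)
Line 3: ['evening', 'knife', 'hard'] (min_width=18, slack=2)
Line 4: ['chair', 'problem'] (min_width=13, slack=7)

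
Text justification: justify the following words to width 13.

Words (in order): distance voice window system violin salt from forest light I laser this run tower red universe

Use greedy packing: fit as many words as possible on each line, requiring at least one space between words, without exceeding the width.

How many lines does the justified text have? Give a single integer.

Answer: 8

Derivation:
Line 1: ['distance'] (min_width=8, slack=5)
Line 2: ['voice', 'window'] (min_width=12, slack=1)
Line 3: ['system', 'violin'] (min_width=13, slack=0)
Line 4: ['salt', 'from'] (min_width=9, slack=4)
Line 5: ['forest', 'light'] (min_width=12, slack=1)
Line 6: ['I', 'laser', 'this'] (min_width=12, slack=1)
Line 7: ['run', 'tower', 'red'] (min_width=13, slack=0)
Line 8: ['universe'] (min_width=8, slack=5)
Total lines: 8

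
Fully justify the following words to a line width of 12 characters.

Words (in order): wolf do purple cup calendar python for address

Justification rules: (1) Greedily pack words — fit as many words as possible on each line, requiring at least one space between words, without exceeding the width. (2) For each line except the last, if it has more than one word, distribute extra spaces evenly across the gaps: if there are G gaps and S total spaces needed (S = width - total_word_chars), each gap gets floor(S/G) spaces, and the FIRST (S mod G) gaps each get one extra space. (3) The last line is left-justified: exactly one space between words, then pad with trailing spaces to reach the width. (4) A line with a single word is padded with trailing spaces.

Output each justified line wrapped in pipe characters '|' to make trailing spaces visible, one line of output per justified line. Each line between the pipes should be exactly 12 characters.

Line 1: ['wolf', 'do'] (min_width=7, slack=5)
Line 2: ['purple', 'cup'] (min_width=10, slack=2)
Line 3: ['calendar'] (min_width=8, slack=4)
Line 4: ['python', 'for'] (min_width=10, slack=2)
Line 5: ['address'] (min_width=7, slack=5)

Answer: |wolf      do|
|purple   cup|
|calendar    |
|python   for|
|address     |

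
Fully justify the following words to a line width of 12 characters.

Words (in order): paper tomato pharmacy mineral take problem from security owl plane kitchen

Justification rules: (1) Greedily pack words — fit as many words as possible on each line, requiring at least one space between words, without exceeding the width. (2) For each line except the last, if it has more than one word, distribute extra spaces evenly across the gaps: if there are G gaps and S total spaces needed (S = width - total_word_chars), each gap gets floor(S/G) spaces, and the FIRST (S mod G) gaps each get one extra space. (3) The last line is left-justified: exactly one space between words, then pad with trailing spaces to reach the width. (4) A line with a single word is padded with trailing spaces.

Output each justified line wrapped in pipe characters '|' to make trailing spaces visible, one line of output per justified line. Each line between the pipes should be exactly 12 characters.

Answer: |paper tomato|
|pharmacy    |
|mineral take|
|problem from|
|security owl|
|plane       |
|kitchen     |

Derivation:
Line 1: ['paper', 'tomato'] (min_width=12, slack=0)
Line 2: ['pharmacy'] (min_width=8, slack=4)
Line 3: ['mineral', 'take'] (min_width=12, slack=0)
Line 4: ['problem', 'from'] (min_width=12, slack=0)
Line 5: ['security', 'owl'] (min_width=12, slack=0)
Line 6: ['plane'] (min_width=5, slack=7)
Line 7: ['kitchen'] (min_width=7, slack=5)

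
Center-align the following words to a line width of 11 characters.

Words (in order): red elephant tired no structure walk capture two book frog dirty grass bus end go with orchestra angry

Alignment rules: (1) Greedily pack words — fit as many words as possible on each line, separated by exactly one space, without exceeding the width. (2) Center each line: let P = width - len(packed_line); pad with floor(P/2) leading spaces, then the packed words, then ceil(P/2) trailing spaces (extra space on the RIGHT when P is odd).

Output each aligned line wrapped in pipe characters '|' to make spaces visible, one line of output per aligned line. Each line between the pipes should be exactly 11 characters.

Line 1: ['red'] (min_width=3, slack=8)
Line 2: ['elephant'] (min_width=8, slack=3)
Line 3: ['tired', 'no'] (min_width=8, slack=3)
Line 4: ['structure'] (min_width=9, slack=2)
Line 5: ['walk'] (min_width=4, slack=7)
Line 6: ['capture', 'two'] (min_width=11, slack=0)
Line 7: ['book', 'frog'] (min_width=9, slack=2)
Line 8: ['dirty', 'grass'] (min_width=11, slack=0)
Line 9: ['bus', 'end', 'go'] (min_width=10, slack=1)
Line 10: ['with'] (min_width=4, slack=7)
Line 11: ['orchestra'] (min_width=9, slack=2)
Line 12: ['angry'] (min_width=5, slack=6)

Answer: |    red    |
| elephant  |
| tired no  |
| structure |
|   walk    |
|capture two|
| book frog |
|dirty grass|
|bus end go |
|   with    |
| orchestra |
|   angry   |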